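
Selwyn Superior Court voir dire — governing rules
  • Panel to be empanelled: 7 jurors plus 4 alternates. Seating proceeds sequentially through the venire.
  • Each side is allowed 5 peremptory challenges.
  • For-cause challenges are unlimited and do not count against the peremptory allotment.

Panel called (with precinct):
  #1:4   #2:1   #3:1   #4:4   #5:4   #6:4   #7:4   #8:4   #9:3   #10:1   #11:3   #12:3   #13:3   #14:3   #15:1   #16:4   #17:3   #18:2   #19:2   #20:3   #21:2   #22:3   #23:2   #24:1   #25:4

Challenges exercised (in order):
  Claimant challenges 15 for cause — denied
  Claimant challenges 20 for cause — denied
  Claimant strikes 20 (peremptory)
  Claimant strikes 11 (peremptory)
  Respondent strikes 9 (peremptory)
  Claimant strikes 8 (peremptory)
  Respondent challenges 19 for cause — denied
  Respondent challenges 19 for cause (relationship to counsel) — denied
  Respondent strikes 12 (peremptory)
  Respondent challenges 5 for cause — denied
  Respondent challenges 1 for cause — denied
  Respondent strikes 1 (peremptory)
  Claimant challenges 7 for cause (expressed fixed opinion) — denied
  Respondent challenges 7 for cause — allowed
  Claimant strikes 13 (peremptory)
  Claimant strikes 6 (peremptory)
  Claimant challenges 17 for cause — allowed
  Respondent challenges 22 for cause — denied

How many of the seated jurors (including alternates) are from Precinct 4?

3

Removed: #1, #6, #7, #8, #9, #11, #12, #13, #17, #20.
Seated (11 incl. alternates): #2, #3, #4, #5, #10, #14, #15, #16, #18, #19, #21.
Of those, in Precinct 4: #4, #5, #16 → 3.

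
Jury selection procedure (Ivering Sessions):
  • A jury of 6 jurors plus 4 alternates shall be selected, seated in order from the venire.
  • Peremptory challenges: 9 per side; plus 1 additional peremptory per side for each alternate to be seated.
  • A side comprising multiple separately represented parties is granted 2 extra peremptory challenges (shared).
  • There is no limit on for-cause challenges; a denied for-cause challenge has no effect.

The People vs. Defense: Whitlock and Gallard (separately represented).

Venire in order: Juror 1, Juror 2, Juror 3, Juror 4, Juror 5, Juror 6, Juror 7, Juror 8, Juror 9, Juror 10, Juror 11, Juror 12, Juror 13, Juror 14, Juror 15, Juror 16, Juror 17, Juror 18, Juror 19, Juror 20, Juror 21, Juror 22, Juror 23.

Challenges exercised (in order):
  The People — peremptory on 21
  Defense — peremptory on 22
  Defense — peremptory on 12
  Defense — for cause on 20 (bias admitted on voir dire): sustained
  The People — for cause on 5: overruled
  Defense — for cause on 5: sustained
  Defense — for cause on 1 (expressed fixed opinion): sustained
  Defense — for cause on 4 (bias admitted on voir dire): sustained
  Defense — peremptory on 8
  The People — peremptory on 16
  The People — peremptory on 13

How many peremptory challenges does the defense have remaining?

12

Defense allotment: 9 base + 1 × 4 alternates + 2 multi-party = 15.
Defense peremptories used: #22, #12, #8 — 3 (for-cause on #20, #5, #1, #4 don't count).
Remaining: 15 − 3 = 12.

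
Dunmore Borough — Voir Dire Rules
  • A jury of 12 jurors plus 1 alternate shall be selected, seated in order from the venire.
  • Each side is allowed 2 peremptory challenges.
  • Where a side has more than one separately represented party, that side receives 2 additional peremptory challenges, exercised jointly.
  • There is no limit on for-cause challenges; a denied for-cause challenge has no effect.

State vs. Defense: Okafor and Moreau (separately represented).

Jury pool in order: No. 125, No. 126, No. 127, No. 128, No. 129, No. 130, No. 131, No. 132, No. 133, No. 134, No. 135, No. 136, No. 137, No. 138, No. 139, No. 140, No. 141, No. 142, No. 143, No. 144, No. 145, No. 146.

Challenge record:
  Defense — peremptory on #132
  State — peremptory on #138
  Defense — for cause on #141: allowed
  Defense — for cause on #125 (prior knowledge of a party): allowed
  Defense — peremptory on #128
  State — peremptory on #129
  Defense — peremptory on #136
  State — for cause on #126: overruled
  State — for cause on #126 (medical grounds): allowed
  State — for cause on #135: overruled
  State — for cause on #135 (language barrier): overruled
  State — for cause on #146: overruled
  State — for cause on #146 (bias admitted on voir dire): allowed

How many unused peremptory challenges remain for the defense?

1

Defense allotment: 2 base + 2 multi-party = 4.
Defense peremptories used: #132, #128, #136 — 3 (for-cause on #141, #125 don't count).
Remaining: 4 − 3 = 1.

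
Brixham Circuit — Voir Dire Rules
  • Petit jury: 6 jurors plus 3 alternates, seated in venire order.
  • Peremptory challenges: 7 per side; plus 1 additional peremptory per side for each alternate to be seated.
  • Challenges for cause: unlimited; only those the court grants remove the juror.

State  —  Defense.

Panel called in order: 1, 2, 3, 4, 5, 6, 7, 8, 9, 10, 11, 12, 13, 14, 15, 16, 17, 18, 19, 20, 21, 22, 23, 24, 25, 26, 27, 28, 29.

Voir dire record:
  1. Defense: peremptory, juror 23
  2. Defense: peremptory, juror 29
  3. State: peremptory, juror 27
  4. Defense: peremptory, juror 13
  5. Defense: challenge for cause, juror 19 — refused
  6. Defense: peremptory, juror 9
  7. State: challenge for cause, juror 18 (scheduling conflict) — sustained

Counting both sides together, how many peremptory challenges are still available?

State allotment: 7 base + 1 × 3 alternates = 10. Defense allotment: 7 base + 1 × 3 alternates = 10.
State peremptories used: #27 — 1 (the for-cause on #18 doesn't count).
Defense peremptories used: #23, #29, #13, #9 — 4 (the for-cause on #19 doesn't count).
Remaining: (10 − 1) + (10 − 4) = 15.

15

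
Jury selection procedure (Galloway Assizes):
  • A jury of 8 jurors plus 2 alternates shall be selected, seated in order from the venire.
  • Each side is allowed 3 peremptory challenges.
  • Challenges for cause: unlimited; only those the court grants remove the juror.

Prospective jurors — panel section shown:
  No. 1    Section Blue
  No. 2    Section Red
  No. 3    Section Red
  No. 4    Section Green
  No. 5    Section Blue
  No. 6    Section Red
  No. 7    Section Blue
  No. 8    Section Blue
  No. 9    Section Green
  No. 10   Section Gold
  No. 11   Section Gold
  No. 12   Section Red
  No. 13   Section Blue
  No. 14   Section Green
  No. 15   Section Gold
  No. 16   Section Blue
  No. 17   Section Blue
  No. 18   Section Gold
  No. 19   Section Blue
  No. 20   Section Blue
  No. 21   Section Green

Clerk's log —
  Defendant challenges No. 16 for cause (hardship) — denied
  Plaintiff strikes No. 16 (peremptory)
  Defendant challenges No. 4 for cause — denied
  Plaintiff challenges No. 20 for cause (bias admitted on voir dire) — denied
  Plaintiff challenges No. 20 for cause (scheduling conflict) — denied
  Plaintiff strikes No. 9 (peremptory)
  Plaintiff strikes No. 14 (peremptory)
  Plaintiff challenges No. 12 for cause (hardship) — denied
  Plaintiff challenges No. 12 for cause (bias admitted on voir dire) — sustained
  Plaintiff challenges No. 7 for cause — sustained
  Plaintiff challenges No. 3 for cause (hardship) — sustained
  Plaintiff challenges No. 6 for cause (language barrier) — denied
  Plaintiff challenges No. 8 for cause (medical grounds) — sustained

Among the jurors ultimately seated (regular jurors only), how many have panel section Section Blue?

Removed: #3, #7, #8, #9, #12, #14, #16.
Seated jurors 1–8: #1, #2, #4, #5, #6, #10, #11, #13 (alternates #15, #17 not counted).
Of those, in Section Blue: #1, #5, #13 → 3.

3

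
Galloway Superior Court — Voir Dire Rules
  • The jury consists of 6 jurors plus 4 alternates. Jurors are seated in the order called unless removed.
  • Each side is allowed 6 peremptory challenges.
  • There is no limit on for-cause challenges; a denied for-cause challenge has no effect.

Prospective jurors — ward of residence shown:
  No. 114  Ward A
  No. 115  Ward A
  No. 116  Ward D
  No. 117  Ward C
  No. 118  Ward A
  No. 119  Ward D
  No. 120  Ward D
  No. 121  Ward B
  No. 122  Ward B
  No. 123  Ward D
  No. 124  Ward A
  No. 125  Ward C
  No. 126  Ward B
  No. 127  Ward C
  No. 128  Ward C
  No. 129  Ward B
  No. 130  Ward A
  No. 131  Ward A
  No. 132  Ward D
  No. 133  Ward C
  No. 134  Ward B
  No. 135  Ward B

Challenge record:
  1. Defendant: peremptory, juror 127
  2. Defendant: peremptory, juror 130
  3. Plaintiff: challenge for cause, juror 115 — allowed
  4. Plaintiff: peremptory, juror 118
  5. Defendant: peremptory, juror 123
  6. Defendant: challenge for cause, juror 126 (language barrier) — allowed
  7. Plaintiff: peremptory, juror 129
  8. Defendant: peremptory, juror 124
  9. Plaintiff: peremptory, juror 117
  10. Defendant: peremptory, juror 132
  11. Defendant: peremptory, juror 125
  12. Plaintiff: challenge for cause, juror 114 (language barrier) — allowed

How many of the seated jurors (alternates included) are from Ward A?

Removed: #114, #115, #117, #118, #123, #124, #125, #126, #127, #129, #130, #132.
Seated (10 incl. alternates): #116, #119, #120, #121, #122, #128, #131, #133, #134, #135.
Of those, in Ward A: #131 → 1.

1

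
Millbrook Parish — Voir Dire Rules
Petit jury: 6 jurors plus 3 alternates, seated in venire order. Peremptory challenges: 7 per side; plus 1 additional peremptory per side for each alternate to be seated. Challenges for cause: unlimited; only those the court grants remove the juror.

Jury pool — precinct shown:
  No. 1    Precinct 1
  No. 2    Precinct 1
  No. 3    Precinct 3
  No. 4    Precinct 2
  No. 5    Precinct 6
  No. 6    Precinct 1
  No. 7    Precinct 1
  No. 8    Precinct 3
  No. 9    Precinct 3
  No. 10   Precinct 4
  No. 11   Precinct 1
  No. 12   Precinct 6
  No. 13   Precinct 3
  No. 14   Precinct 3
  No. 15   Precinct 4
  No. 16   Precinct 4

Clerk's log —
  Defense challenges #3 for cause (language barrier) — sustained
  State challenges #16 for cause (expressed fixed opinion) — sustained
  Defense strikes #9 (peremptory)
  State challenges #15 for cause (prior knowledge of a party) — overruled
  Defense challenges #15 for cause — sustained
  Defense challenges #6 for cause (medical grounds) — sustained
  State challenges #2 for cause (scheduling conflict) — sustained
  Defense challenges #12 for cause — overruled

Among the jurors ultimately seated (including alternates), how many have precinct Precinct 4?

Removed: #2, #3, #6, #9, #15, #16.
Seated (9 incl. alternates): #1, #4, #5, #7, #8, #10, #11, #12, #13.
Of those, in Precinct 4: #10 → 1.

1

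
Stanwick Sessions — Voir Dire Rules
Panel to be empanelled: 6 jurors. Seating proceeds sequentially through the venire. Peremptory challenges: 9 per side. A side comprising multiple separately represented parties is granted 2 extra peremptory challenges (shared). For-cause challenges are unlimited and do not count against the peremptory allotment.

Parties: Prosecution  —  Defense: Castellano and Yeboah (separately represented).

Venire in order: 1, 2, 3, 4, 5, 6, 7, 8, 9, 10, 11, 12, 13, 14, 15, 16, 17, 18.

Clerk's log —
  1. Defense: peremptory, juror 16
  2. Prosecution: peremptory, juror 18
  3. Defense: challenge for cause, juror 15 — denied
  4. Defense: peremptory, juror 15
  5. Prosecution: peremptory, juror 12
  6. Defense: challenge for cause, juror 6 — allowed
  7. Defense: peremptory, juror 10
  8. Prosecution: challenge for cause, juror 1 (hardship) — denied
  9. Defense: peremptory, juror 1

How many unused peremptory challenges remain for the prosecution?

7

Prosecution allotment: 9.
Prosecution peremptories used: #18, #12 — 2 (the for-cause on #1 doesn't count).
Remaining: 9 − 2 = 7.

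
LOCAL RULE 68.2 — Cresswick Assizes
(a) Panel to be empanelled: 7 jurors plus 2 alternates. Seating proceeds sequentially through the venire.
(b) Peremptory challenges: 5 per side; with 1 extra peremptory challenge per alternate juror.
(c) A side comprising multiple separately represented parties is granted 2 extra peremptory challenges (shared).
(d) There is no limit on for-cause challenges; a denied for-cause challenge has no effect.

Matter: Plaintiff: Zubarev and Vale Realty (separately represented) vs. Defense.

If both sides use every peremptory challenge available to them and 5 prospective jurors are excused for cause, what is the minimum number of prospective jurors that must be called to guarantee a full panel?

Seats to fill: 7 + 2 alternates = 9.
Peremptories — Plaintiff: 5 + 1×2 + 2 = 9; Defense: 5 + 1×2 = 7; total 16.
For-cause removals: 5.
Minimum venire: 9 + 16 + 5 = 30.

30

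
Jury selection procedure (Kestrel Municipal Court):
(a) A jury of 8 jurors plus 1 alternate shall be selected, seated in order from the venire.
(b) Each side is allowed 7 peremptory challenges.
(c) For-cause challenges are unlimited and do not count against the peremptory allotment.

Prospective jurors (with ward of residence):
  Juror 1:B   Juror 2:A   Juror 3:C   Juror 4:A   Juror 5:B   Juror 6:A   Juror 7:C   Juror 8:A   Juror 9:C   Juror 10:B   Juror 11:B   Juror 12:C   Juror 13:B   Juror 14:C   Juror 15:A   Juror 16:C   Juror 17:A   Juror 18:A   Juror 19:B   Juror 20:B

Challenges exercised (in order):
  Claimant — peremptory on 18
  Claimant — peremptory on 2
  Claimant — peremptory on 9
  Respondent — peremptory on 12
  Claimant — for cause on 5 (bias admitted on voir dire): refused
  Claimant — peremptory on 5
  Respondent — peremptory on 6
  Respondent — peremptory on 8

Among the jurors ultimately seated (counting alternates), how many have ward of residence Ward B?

4

Removed: #2, #5, #6, #8, #9, #12, #18.
Seated (9 incl. alternates): #1, #3, #4, #7, #10, #11, #13, #14, #15.
Of those, in Ward B: #1, #10, #11, #13 → 4.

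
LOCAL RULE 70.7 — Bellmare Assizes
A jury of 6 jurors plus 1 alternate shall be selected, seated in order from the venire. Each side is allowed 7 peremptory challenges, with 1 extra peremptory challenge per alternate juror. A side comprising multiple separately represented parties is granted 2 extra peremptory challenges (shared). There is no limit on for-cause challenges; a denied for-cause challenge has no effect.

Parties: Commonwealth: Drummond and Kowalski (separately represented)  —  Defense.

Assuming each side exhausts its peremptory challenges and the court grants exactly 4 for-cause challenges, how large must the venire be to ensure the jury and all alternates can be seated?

Seats to fill: 6 + 1 alternates = 7.
Peremptories — Commonwealth: 7 + 1×1 + 2 = 10; Defense: 7 + 1×1 = 8; total 18.
For-cause removals: 4.
Minimum venire: 7 + 18 + 4 = 29.

29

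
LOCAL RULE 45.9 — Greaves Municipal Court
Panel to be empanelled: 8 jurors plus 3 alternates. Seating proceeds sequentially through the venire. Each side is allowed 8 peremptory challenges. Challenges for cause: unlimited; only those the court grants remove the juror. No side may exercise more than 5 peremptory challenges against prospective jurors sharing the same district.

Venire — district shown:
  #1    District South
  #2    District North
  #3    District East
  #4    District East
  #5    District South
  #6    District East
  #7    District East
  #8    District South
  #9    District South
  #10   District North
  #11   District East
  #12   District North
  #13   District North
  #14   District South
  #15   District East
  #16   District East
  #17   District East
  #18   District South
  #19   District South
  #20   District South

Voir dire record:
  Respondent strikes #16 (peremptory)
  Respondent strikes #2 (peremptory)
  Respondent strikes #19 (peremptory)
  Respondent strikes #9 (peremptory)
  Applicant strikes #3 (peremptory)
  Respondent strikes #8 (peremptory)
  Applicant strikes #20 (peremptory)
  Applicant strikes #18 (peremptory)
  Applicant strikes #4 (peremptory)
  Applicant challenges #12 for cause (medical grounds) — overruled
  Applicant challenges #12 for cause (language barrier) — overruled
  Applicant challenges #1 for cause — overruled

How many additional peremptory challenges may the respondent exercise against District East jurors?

3

Respondent peremptories so far: #16, #2, #19, #9, #8 — 5 of 8 used, 3 left overall.
Against District East: #16 — 1 used; per-district cap 5 leaves 4.
Binding limit: min(3, 4) = 3.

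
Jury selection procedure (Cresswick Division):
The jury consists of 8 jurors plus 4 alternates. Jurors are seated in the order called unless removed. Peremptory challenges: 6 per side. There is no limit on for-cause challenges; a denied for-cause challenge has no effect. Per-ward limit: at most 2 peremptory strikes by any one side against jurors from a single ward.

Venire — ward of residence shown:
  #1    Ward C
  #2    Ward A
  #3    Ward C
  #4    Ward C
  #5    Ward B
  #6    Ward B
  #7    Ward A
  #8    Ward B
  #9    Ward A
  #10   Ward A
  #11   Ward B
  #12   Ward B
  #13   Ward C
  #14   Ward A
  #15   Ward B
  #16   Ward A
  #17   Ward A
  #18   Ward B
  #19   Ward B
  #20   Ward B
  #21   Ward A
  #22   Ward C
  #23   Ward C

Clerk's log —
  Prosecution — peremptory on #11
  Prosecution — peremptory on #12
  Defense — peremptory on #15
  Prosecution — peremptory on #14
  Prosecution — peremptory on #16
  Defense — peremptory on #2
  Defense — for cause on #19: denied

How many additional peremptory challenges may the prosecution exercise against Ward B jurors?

0

Prosecution peremptories so far: #11, #12, #14, #16 — 4 of 6 used, 2 left overall.
Against Ward B: #11, #12 — 2 used; per-ward cap 2 leaves 0.
Binding limit: min(2, 0) = 0.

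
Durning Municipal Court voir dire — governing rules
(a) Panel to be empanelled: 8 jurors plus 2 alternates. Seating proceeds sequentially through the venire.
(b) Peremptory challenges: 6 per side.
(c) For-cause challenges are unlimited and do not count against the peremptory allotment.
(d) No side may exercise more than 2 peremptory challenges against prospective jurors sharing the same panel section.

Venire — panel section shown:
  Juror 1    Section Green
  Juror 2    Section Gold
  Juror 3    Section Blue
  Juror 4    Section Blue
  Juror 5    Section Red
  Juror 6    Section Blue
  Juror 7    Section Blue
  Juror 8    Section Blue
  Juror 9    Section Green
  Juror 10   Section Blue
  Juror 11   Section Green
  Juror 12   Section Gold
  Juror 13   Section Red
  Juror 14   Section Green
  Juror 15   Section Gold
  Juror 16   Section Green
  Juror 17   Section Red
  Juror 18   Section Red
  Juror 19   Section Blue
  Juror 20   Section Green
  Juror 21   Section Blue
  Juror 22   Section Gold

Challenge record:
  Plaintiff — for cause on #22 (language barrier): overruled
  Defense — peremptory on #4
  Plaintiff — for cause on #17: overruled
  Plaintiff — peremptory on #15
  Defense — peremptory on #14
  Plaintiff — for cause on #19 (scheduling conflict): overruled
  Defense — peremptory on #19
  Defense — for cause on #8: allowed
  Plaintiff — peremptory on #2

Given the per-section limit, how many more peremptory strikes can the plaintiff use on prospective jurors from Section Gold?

0

Plaintiff peremptories so far: #15, #2 — 2 of 6 used, 4 left overall.
Against Section Gold: #15, #2 — 2 used; per-section cap 2 leaves 0.
Binding limit: min(4, 0) = 0.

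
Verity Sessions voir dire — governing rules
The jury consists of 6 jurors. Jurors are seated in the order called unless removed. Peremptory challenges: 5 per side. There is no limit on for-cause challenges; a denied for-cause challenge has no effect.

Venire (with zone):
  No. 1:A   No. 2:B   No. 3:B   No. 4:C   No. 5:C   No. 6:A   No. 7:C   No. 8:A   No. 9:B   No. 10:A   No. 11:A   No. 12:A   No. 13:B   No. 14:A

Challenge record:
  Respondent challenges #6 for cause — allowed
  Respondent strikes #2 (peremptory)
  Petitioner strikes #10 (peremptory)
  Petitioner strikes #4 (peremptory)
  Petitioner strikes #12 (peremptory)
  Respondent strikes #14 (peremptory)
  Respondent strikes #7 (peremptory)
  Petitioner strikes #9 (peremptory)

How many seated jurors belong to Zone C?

1

Removed: #2, #4, #6, #7, #9, #10, #12, #14.
Seated jurors 1–6: #1, #3, #5, #8, #11, #13.
Of those, in Zone C: #5 → 1.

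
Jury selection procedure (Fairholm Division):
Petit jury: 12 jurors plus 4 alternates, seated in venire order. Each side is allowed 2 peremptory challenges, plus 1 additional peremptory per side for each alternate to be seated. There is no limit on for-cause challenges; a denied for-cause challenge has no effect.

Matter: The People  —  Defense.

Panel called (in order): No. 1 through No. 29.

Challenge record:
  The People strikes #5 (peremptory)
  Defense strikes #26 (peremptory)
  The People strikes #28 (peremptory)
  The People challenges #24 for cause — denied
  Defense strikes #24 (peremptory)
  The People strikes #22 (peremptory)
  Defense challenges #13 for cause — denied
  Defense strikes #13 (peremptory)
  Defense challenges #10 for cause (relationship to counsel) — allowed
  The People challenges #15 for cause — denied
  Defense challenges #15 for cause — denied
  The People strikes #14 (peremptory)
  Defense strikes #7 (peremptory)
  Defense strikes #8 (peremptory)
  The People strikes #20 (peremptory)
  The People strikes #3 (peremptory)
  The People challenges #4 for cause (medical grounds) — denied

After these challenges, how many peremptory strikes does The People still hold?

The People allotment: 2 base + 1 × 4 alternates = 6.
The People peremptories used: #5, #28, #22, #14, #20, #3 — 6 (for-cause on #24, #15, #4 don't count).
Remaining: 6 − 6 = 0.

0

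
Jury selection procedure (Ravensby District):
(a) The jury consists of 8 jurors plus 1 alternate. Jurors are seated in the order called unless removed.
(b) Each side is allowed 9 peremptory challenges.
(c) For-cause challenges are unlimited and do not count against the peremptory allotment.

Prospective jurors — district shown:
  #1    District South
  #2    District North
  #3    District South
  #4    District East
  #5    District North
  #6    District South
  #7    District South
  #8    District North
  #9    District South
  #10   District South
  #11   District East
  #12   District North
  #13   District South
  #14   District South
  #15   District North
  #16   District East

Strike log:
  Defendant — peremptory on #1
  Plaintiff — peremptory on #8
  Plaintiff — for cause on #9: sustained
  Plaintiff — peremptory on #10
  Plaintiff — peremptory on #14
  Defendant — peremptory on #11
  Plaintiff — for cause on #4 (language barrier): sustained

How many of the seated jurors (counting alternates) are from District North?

4

Removed: #1, #4, #8, #9, #10, #11, #14.
Seated (9 incl. alternates): #2, #3, #5, #6, #7, #12, #13, #15, #16.
Of those, in District North: #2, #5, #12, #15 → 4.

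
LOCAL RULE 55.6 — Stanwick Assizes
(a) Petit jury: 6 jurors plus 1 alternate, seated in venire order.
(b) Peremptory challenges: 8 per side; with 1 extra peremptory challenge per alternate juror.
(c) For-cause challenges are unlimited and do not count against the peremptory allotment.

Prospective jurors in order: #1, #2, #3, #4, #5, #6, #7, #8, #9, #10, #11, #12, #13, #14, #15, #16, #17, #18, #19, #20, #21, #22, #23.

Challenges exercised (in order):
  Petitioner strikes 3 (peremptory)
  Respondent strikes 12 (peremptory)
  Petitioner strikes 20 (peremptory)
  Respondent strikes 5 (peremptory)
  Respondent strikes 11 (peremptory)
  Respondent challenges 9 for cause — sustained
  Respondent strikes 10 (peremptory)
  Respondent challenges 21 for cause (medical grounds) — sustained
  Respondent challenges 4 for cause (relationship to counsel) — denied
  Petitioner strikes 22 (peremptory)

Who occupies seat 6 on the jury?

8

Removed: #3, #5, #9, #10, #11, #12, #20, #21, #22. (#4 stays — for-cause denied.)
Seating in order: seats 1–6 → #1, #2, #4, #6, #7, #8; alternates → #13.
So seat 6 is #8.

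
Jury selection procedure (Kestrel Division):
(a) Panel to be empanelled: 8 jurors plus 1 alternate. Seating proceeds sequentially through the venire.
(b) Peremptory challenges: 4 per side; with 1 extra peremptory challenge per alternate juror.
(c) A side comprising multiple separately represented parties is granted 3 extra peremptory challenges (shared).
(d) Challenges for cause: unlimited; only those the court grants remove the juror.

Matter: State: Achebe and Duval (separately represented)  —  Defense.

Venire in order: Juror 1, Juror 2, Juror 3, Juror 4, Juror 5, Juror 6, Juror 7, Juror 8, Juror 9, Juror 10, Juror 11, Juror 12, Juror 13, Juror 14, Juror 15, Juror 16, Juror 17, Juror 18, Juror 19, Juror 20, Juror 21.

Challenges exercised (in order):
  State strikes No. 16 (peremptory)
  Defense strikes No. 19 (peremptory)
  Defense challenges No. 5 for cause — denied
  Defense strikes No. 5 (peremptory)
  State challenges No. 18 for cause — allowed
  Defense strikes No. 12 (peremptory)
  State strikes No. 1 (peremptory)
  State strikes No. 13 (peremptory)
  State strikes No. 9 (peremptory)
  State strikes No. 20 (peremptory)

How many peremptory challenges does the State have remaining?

3

State allotment: 4 base + 1 × 1 alternate + 3 multi-party = 8.
State peremptories used: #16, #1, #13, #9, #20 — 5 (the for-cause on #18 doesn't count).
Remaining: 8 − 5 = 3.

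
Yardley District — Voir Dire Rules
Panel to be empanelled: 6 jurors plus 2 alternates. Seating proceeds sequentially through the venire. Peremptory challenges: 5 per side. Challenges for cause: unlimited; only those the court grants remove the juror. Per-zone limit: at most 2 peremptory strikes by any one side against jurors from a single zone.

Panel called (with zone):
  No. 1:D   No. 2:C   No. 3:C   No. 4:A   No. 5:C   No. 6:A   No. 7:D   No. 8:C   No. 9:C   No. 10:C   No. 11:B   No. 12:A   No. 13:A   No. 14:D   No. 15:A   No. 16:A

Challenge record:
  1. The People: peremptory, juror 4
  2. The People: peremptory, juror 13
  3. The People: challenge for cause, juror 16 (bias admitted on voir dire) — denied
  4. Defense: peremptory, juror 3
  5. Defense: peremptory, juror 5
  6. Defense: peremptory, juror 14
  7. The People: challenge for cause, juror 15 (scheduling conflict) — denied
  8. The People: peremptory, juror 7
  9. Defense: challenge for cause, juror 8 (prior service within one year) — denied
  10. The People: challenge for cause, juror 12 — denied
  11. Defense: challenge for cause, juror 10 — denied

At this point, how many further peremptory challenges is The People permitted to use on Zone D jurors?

1

The People peremptories so far: #4, #13, #7 — 3 of 5 used, 2 left overall.
Against Zone D: #7 — 1 used; per-zone cap 2 leaves 1.
Binding limit: min(2, 1) = 1.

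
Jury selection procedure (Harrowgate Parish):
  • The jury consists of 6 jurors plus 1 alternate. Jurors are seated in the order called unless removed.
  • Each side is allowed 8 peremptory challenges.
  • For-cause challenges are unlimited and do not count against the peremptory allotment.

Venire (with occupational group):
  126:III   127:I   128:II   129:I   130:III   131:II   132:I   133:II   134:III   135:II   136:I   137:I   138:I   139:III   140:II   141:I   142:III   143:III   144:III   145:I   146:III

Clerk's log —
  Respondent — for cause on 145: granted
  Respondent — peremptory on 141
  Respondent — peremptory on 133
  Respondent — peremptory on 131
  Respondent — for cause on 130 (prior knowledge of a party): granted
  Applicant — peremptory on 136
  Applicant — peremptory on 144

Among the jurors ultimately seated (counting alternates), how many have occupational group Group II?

Removed: #130, #131, #133, #136, #141, #144, #145.
Seated (7 incl. alternates): #126, #127, #128, #129, #132, #134, #135.
Of those, in Group II: #128, #135 → 2.

2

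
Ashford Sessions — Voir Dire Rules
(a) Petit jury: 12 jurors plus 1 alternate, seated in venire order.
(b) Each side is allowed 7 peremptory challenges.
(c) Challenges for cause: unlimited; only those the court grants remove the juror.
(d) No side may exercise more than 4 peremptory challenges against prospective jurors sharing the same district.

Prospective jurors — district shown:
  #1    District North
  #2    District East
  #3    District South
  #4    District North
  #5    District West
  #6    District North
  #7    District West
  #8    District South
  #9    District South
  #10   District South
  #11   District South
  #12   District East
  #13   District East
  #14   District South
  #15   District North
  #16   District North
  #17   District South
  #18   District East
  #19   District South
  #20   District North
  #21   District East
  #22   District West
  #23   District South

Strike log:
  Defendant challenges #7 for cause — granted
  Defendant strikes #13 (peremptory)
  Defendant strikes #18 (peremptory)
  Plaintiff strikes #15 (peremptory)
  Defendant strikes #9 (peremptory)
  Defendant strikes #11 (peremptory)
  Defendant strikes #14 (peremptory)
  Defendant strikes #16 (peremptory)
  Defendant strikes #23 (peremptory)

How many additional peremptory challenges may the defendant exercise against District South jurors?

0

Defendant peremptories so far: #13, #18, #9, #11, #14, #16, #23 — 7 of 7 used, 0 left overall.
Against District South: #9, #11, #14, #23 — 4 used; per-district cap 4 leaves 0.
Binding limit: min(0, 0) = 0.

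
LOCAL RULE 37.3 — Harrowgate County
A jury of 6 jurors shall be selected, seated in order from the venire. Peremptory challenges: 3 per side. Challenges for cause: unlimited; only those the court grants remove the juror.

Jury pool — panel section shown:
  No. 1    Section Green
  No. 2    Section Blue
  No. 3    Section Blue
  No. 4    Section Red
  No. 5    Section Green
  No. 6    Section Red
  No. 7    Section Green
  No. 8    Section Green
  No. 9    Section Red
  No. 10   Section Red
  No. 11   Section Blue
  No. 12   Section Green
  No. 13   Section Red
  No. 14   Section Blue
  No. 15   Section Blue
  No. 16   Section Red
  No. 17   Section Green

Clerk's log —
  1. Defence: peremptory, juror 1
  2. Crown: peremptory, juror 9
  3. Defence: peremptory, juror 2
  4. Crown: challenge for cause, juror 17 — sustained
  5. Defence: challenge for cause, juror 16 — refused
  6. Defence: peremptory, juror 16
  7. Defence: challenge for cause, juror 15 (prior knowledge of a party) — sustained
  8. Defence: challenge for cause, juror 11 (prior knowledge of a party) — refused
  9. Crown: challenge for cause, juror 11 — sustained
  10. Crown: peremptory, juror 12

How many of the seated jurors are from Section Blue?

Removed: #1, #2, #9, #11, #12, #15, #16, #17.
Seated jurors 1–6: #3, #4, #5, #6, #7, #8.
Of those, in Section Blue: #3 → 1.

1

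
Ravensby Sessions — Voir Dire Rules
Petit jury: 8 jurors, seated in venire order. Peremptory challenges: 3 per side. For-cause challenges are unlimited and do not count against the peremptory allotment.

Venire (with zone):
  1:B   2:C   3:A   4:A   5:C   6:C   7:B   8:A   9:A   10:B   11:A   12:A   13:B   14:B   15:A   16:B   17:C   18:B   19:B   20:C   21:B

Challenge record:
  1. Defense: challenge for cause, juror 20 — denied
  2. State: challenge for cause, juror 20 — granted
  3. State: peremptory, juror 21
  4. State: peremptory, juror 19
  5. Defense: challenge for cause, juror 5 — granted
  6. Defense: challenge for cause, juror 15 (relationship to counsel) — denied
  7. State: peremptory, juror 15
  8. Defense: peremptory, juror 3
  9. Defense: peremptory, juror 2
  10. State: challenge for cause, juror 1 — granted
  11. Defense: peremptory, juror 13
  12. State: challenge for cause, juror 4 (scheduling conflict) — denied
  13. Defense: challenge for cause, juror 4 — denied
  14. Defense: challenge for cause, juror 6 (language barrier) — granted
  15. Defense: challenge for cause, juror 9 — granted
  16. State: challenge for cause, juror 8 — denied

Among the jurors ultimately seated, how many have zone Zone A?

Removed: #1, #2, #3, #5, #6, #9, #13, #15, #19, #20, #21.
Seated jurors 1–8: #4, #7, #8, #10, #11, #12, #14, #16.
Of those, in Zone A: #4, #8, #11, #12 → 4.

4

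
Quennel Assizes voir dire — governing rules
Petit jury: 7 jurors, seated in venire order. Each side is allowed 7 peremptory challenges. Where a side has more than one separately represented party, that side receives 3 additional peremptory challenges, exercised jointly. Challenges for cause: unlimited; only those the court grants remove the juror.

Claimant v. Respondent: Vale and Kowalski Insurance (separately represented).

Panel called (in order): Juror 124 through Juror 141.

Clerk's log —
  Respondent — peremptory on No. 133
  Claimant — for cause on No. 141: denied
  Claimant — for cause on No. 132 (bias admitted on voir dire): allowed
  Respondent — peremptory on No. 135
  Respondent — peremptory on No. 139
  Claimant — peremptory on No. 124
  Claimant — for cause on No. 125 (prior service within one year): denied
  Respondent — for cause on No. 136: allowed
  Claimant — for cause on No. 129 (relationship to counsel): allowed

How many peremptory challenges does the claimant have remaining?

6

Claimant allotment: 7.
Claimant peremptories used: #124 — 1 (for-cause on #141, #132, #125, #129 don't count).
Remaining: 7 − 1 = 6.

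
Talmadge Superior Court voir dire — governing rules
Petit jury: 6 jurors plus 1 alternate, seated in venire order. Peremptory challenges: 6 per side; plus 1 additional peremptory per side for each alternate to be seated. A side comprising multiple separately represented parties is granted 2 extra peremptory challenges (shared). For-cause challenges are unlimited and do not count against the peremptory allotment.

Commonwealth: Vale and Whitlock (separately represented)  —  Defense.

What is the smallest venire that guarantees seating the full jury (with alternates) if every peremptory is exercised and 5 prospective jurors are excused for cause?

Seats to fill: 6 + 1 alternates = 7.
Peremptories — Commonwealth: 6 + 1×1 + 2 = 9; Defense: 6 + 1×1 = 7; total 16.
For-cause removals: 5.
Minimum venire: 7 + 16 + 5 = 28.

28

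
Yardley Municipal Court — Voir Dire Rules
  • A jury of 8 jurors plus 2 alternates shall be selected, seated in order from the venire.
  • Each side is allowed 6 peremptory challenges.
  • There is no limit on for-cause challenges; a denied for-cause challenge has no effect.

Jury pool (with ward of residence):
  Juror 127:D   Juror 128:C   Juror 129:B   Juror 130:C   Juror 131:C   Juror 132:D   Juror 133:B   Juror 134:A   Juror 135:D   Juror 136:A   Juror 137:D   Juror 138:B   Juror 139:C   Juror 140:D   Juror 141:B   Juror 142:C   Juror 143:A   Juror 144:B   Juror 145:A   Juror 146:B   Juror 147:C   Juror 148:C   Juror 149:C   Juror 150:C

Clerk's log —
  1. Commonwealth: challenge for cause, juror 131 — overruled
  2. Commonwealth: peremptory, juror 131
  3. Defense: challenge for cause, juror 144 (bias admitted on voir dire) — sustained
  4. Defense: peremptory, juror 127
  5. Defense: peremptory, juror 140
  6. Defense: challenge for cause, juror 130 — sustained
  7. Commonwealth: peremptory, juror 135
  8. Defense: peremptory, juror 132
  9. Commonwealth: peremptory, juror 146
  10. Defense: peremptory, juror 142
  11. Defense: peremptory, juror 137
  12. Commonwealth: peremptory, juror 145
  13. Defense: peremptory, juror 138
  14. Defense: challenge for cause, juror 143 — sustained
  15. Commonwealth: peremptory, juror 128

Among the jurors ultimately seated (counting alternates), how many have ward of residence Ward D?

Removed: #127, #128, #130, #131, #132, #135, #137, #138, #140, #142, #143, #144, #145, #146.
Seated (10 incl. alternates): #129, #133, #134, #136, #139, #141, #147, #148, #149, #150.
None of those are in Ward D → 0.

0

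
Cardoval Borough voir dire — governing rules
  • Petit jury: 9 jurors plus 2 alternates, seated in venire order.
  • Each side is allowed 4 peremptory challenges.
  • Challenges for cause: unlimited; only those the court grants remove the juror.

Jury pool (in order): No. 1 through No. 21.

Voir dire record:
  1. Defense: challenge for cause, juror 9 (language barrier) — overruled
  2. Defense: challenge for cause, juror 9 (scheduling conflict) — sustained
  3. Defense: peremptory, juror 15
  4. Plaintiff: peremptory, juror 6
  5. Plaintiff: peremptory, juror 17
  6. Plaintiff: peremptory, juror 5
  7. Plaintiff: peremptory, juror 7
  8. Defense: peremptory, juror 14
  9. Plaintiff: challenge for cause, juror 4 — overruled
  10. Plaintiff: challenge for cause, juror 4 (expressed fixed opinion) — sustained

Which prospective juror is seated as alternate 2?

Removed: #4, #5, #6, #7, #9, #14, #15, #17.
Filling seats in venire order through position 11: #1, #2, #3, #8, #10, #11, #12, #13, #16, #18, #19.
So alternate 2 is #19.

19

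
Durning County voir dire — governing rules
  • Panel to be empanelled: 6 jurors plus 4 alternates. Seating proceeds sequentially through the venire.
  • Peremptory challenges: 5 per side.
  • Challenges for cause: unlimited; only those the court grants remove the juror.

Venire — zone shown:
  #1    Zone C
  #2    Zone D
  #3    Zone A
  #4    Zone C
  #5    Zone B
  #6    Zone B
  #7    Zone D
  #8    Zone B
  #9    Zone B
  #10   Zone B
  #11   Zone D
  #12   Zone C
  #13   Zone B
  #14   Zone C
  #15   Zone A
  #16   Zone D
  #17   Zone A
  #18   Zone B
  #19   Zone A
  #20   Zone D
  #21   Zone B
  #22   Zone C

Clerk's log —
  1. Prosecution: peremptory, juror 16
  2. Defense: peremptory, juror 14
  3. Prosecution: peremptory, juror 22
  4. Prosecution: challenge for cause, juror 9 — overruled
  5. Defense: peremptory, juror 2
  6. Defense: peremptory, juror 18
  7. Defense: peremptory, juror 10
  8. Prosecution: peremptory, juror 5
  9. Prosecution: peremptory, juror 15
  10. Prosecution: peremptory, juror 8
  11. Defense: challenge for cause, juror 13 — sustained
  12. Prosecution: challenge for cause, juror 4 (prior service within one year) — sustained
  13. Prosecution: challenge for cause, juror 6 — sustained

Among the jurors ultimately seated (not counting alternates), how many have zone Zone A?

1

Removed: #2, #4, #5, #6, #8, #10, #13, #14, #15, #16, #18, #22.
Seated jurors 1–6: #1, #3, #7, #9, #11, #12 (alternates #17, #19, #20, #21 not counted).
Of those, in Zone A: #3 → 1.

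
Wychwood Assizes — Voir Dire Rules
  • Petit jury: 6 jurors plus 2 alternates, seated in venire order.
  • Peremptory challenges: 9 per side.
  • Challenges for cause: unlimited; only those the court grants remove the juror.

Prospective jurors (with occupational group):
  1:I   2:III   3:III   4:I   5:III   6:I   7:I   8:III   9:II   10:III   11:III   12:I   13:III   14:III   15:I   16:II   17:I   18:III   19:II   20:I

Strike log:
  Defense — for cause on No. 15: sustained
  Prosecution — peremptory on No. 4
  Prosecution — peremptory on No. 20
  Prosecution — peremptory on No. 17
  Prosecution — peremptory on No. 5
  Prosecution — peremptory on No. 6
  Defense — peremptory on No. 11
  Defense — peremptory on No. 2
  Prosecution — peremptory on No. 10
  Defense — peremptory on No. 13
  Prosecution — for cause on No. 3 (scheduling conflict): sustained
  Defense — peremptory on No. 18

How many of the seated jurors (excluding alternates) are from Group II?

1

Removed: #2, #3, #4, #5, #6, #10, #11, #13, #15, #17, #18, #20.
Seated jurors 1–6: #1, #7, #8, #9, #12, #14 (alternates #16, #19 not counted).
Of those, in Group II: #9 → 1.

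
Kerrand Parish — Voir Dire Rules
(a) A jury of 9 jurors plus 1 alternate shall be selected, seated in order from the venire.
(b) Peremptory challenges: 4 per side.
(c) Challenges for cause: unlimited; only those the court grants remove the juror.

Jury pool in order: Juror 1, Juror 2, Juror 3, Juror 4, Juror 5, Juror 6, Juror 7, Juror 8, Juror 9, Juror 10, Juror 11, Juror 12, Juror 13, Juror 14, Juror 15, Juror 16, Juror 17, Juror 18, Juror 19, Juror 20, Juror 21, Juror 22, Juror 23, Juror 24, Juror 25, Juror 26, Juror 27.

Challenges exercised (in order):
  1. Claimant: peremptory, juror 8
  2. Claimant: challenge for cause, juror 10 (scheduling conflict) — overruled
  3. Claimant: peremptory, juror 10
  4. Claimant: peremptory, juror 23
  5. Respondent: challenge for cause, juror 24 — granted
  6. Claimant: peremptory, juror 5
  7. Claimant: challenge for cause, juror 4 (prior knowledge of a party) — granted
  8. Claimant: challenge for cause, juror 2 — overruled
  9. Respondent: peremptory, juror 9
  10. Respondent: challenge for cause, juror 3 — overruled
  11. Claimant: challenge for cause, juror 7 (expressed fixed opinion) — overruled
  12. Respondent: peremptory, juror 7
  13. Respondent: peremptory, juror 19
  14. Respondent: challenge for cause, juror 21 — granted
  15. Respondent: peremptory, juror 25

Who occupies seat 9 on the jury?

Removed: #4, #5, #7, #8, #9, #10, #19, #21, #23, #24, #25. (#2, #3 stay — for-cause denied.)
Seating in order: seats 1–9 → #1, #2, #3, #6, #11, #12, #13, #14, #15; alternates → #16.
So seat 9 is #15.

15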